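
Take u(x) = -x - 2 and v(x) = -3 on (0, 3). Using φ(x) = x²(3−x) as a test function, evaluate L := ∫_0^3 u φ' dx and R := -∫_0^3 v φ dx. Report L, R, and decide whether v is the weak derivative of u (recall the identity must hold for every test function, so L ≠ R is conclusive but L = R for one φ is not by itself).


LHS = 27/4, RHS = 81/4. No, v is not the weak derivative of u.

u(x) = -x - 2, classical derivative u'(x) = -1.
φ(x) = x²(3−x), so φ'(x) = 3*x*(2 - x).
Note φ(0) = φ(3) = 0, so the boundary term u·φ vanishes.
LHS = ∫_0^3 u(x) φ'(x) dx = ∫_0^3 (3*x^3 - 12*x) dx. Term by term:
  ∫_0^3 3*x^3 dx = 243/4;  ∫_0^3 -12*x dx = -54.
Sum: 243/4 − 54 = 27/4.
So LHS = 27/4.
∫_0^3 v(x) φ(x) dx = ∫_0^3 (3*x^3 - 9*x^2) dx. Term by term:
  ∫_0^3 3*x^3 dx = 243/4;  ∫_0^3 -9*x^2 dx = -81.
Sum: 243/4 − 81 = -81/4.
So RHS = -∫_0^3 v(x) φ(x) dx = 81/4.
LHS − RHS = -27/2 ≠ 0, so the identity fails.
(For a valid weak derivative the identity must hold for EVERY test function, in particular this one. The failure shows v is NOT the weak derivative of u.)
Correct weak derivative would be u'(x) = -1.


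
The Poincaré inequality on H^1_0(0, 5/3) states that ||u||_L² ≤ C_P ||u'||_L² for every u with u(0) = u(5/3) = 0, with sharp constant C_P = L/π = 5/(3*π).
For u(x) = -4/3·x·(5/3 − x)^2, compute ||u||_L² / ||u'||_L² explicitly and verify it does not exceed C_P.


||u||_L² / ||u'||_L² = 5*sqrt(14)/42 < C_P = 5/(3*π).

u(x) = -4/3·x·(5/3 − x)^2, so u'(x) = -4*x^2 + 80*x/9 - 100/27.
u(x) = -4/3·x·(5/3 − x)^2 vanishes at x = 0 and x = 5/3, so u ∈ H^1_0(0, 5/3). Differentiate via the product rule and integrate the resulting polynomials term by term.
  ∫_0^5/3 u² dx = ∫_0^5/3 (16*x^6/9 - 320*x^5/27 + 800*x^4/27 - 8000*x^3/243 + 10000*x^2/729) dx. Term by term:
    ∫_0^5/3 16*x^6/9 dx = 1250000/137781;  ∫_0^5/3 -320*x^5/27 dx = -2500000/59049;  ∫_0^5/3 800*x^4/27 dx = 500000/6561;
    ∫_0^5/3 -8000*x^3/243 dx = -1250000/19683;  ∫_0^5/3 10000*x^2/729 dx = 1250000/59049.
  Sum: 1250000/137781 − 2500000/59049 + 500000/6561 − 1250000/19683 + 1250000/59049 = 250000/413343.
  ∫_0^5/3 (u')² dx = ∫_0^5/3 (16*x^4 - 640*x^3/9 + 8800*x^2/81 - 16000*x/243 + 10000/729) dx. Term by term:
    ∫_0^5/3 16*x^4 dx = 10000/243;  ∫_0^5/3 -640*x^3/9 dx = -100000/729;  ∫_0^5/3 8800*x^2/81 dx = 1100000/6561;
    ∫_0^5/3 -16000*x/243 dx = -200000/2187;  ∫_0^5/3 10000/729 dx = 50000/2187.
  Sum: 10000/243 − 100000/729 + 1100000/6561 − 200000/2187 + 50000/2187 = 20000/6561.
∫_0^5/3 u² dx = 250000/413343, so ||u||_L² = 500*sqrt(7)/1701.
∫_0^5/3 (u')² dx = 20000/6561, so ||u'||_L² = 100*sqrt(2)/81.
Ratio ||u||_L² / ||u'||_L² = 5*sqrt(14)/42.
Sharp Poincaré constant on H^1_0(0, 5/3) is C_P = L/π = 5/(3*π), achieved by sin(3*π/5·x).
A polynomial bump cannot attain the sharp Poincaré constant (only the first sine eigenfunction does), so the ratio is strictly less than C_P, consistent with ||u||_L² ≤ C_P ||u'||_L².


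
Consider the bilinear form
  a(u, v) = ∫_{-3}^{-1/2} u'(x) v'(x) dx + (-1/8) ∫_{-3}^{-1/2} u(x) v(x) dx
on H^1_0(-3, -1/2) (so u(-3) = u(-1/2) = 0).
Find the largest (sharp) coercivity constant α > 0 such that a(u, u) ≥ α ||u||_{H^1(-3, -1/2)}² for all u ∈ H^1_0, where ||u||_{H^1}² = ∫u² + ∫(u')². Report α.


α = (-25 + 32*π^2)/(8*(25 + 4*π^2))

Coercivity of a(·,·) on H^1_0(-3, -1/2) means a(u, u) ≥ α ||u||_{H^1}² for every u ∈ H^1_0.
The interval has length L = 5/2, and Poincaré/coercivity depend only on L. Here a(u, u) = ∫(u')² + (-1/8)·∫u².
Here c = -1/8 < 0 with |c| < (π/L)² = 4*π^2/25, so coercivity still holds. The condition a(u,u) ≥ α||u||_{H^1}² reads (1−α)∫(u')² ≥ (α−c)∫u². Any admissible α is ≤ 1 (rapidly oscillating u have ∫u²/∫(u')² → 0), and α = 1 would force 0 ≥ (1−c)∫u², impossible since c < 1; so 1−α > 0. By the sharp Poincaré inequality on H^1_0 of an interval of length L, ∫(u')² ≥ (π/L)²∫u² with equality for the first sine mode sin(π(x−x₀)/L) (x₀ the left endpoint), so the inequality holds for all u iff (1−α)(π/L)² ≥ α − c, i.e. α ≤ ((π/L)² + c)/((π/L)² + 1) = (1 + c(L/π)²)/(1 + (L/π)²). (Direct route, valid since c ≤ 0: Poincaré gives c∫u² ≥ c(L/π)²∫(u')², so a(u,u) ≥ (1 + c(L/π)²)∫(u')², while ||u||_{H^1}² ≤ (1 + (L/π)²)∫(u')²; dividing yields the same α.) With (π/L)² = 4*π^2/25 and c = -1/8, the largest admissible constant is α = ((π/L)² + c)/((π/L)² + 1).
Simplifying, α = (-25 + 32*π^2)/(8*(25 + 4*π^2)).


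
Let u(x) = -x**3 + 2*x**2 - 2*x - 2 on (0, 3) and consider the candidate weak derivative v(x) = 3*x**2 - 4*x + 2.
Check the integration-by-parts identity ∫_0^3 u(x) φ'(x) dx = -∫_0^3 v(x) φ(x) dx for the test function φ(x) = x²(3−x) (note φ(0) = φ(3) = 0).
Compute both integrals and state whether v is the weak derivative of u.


LHS = 189/5, RHS = -189/5. No, v is not the weak derivative of u.

u(x) = -x**3 + 2*x**2 - 2*x - 2, classical derivative u'(x) = -3*x**2 + 4*x - 2.
φ(x) = x²(3−x), so φ'(x) = 3*x*(2 - x).
Note φ(0) = φ(3) = 0, so the boundary term u·φ vanishes.
LHS = ∫_0^3 u(x) φ'(x) dx = ∫_0^3 (3*x^5 - 12*x^4 + 18*x^3 - 6*x^2 - 12*x) dx. Term by term:
  ∫_0^3 3*x^5 dx = 729/2;  ∫_0^3 -12*x^4 dx = -2916/5;  ∫_0^3 18*x^3 dx = 729/2;
  ∫_0^3 -6*x^2 dx = -54;  ∫_0^3 -12*x dx = -54.
Sum: 729/2 − 2916/5 + 729/2 − 54 − 54 = 189/5.
So LHS = 189/5.
∫_0^3 v(x) φ(x) dx = ∫_0^3 (-3*x^5 + 13*x^4 - 14*x^3 + 6*x^2) dx. Term by term:
  ∫_0^3 -3*x^5 dx = -729/2;  ∫_0^3 13*x^4 dx = 3159/5;  ∫_0^3 -14*x^3 dx = -567/2;
  ∫_0^3 6*x^2 dx = 54.
Sum: -729/2 + 3159/5 − 567/2 + 54 = 189/5.
So RHS = -∫_0^3 v(x) φ(x) dx = -189/5.
LHS − RHS = 378/5 ≠ 0, so the identity fails.
(For a valid weak derivative the identity must hold for EVERY test function, in particular this one. The failure shows v is NOT the weak derivative of u.)
Correct weak derivative would be u'(x) = -3*x**2 + 4*x - 2.


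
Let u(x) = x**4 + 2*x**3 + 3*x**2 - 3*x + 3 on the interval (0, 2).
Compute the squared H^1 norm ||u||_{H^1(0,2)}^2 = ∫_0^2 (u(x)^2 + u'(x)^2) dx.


||u||_{H^1}^2 = 617752/315

The H^1 norm (squared) on an interval (0, L) is
  ||u||_{H^1}^2 = ∫_0^L u(x)^2 dx + ∫_0^L u'(x)^2 dx.
Compute u'(x) = 4*x**3 + 6*x**2 + 6*x - 3.
Then u(x)^2 = x**8 + 4*x**7 + 10*x**6 + 6*x**5 + 3*x**4 - 6*x**3 + 27*x**2 - 18*x + 9 and u'(x)^2 = 16*x**6 + 48*x**5 + 84*x**4 + 48*x**3 - 36*x + 9.
Integrate each monomial from 0 to 2 using ∫_0^2 c·x^n dx = c·2^(n+1)/(n+1):
  ∫_0^2 u(x)^2 dx = ∫_0^2 (x^8 + 4*x^7 + 10*x^6 + 6*x^5 + 3*x^4 - 6*x^3 + 27*x^2 - 18*x + 9) dx. Term by term:
    ∫_0^2 x^8 dx = 512/9;  ∫_0^2 4*x^7 dx = 128;  ∫_0^2 10*x^6 dx = 1280/7;
    ∫_0^2 6*x^5 dx = 64;  ∫_0^2 3*x^4 dx = 96/5;  ∫_0^2 -6*x^3 dx = -24;
    ∫_0^2 27*x^2 dx = 72;  ∫_0^2 -18*x dx = -36;  ∫_0^2 9 dx = 18.
  Sum: 512/9 + 128 + 1280/7 + 64 + 96/5 − 24 + 72 − 36 + 18 = 151498/315.
  ∫_0^2 u'(x)^2 dx = ∫_0^2 (16*x^6 + 48*x^5 + 84*x^4 + 48*x^3 - 36*x + 9) dx. Term by term:
    ∫_0^2 16*x^6 dx = 2048/7;  ∫_0^2 48*x^5 dx = 512;  ∫_0^2 84*x^4 dx = 2688/5;
    ∫_0^2 48*x^3 dx = 192;  ∫_0^2 -36*x dx = -72;  ∫_0^2 9 dx = 18.
  Sum: 2048/7 + 512 + 2688/5 + 192 − 72 + 18 = 51806/35.
Adding: ||u||_{H^1}^2 = 151498/315 + 51806/35 = 617752/315.


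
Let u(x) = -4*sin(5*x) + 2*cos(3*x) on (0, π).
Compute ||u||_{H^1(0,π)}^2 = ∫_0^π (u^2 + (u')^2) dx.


||u||_{H^1(0,π)}^2 = 228*π

u'(x) = -6*sin(3*x) - 20*cos(5*x).
Expand u² and (u')² and integrate term by term on (0, π), using: for integers n ≥ 1, ∫_0^π sin²(nx) dx = ∫_0^π cos²(nx) dx = π/2; for n ≠ n', ∫_0^π sin(nx)sin(n'x) dx = ∫_0^π cos(nx)cos(n'x) dx = 0; and by product-to-sum, ∫_0^π sin(nx)cos(n'x) dx = ½∫_0^π [sin((n+n')x) + sin((n−n')x)] dx, which is 0 when n+n' is even and 2n/(n²−n'²) when n+n' is odd (it need not vanish on (0, π)).
  u² squared terms: (-4)²·∫sin(5x)² dx = 16·π/2 = 8*π;  (2)²·∫cos(3x)² dx = 4·π/2 = 2*π.
  u² cross terms: 2·(-4)·(2)·∫sin(5x)·cos(3x) dx = -16·(0) = 0.
  So ∫_0^π u² dx = 8*π + 2*π + 0 = 10*π.
  (u')² squared terms: (-20)²·∫cos(5x)² dx = 400·π/2 = 200*π;  (-6)²·∫sin(3x)² dx = 36·π/2 = 18*π.
  (u')² cross terms: 2·(-20)·(-6)·∫cos(5x)·sin(3x) dx = 240·(0) = 0.
  So ∫_0^π (u')² dx = 200*π + 18*π + 0 = 218*π.
||u||_{H^1}^2 = (10*π) + (218*π) = 228*π.


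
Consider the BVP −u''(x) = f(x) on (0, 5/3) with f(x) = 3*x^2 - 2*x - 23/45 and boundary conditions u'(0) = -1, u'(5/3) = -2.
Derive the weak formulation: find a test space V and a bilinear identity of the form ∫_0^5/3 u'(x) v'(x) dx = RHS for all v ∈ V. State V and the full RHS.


V = H^1(0, 5/3) (v unrestricted at boundary; u is determined up to an additive constant); weak form: ∫_0^5/3 u'v' dx = ∫_0^5/3 (3*x^2 - 2*x - 23/45) v dx − 2·v(5/3) + v(0) for all v ∈ V.

Multiply both sides by a test function v and integrate from 0 to 5/3:
  ∫_0^5/3 −u''(x) v(x) dx = ∫_0^5/3 f(x) v(x) dx.
Integrate the LHS by parts once:
  ∫_0^5/3 −u'' v dx = −[u'(x) v(x)]_0^5/3 + ∫_0^5/3 u'(x) v'(x) dx.
Thus ∫_0^5/3 u'(x) v'(x) dx = ∫_0^5/3 f(x) v(x) dx + [u'(x) v(x)]_0^5/3.
Choose V so that boundary terms are either known or forced to vanish.
u has inhomogeneous Neumann u'(0) = -1, u'(5/3) = -2. [u' v]_0^5/3 = (-2)·v(5/3) − (-1)·v(0) = − 2·v(5/3) + v(0). Take V = H^1(0, 5/3); boundary term becomes part of RHS.
Weak formulation: find u (satisfying any essential BC) such that ∫_0^5/3 u'(x) v'(x) dx = ∫_0^5/3 f v dx − 2·v(5/3) + v(0) for all v ∈ V (Neumann data are natural BCs: they enter the RHS as boundary terms).
Substituting f(x) = 3*x^2 - 2*x - 23/45, the right-hand side is ∫_0^5/3 (3*x^2 - 2*x - 23/45) v dx − 2·v(5/3) + v(0).
Compatibility check (pure Neumann): taking v ≡ 1 ∈ V gives 0 = ∫_0^5/3 f dx + (-2) − (-1), i.e. ∫_0^5/3 f dx must equal u'(0) − u'(5/3) = 1. Indeed ∫_0^5/3 (3*x^2 - 2*x - 23/45) dx = 1, so the data are compatible. The solution is then unique only up to an additive constant (fix it e.g. by requiring ∫_0^5/3 u dx = 0).


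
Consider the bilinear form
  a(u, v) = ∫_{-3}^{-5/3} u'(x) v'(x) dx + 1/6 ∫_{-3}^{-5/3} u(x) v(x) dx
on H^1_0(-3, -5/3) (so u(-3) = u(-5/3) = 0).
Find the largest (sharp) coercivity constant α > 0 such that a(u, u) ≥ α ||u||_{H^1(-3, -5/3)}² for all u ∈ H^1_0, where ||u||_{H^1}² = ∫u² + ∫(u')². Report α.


α = (8 + 27*π^2)/(3*(16 + 9*π^2))

Coercivity of a(·,·) on H^1_0(-3, -5/3) means a(u, u) ≥ α ||u||_{H^1}² for every u ∈ H^1_0.
The interval has length L = 4/3, and Poincaré/coercivity depend only on L. Here a(u, u) = ∫(u')² + (1/6)·∫u².
Here 0 < c = 1/6 < 1. The condition a(u,u) ≥ α||u||_{H^1}² reads (1−α)∫(u')² ≥ (α−c)∫u². Any admissible α is ≤ 1 (rapidly oscillating u have ∫u²/∫(u')² → 0), and α = 1 would force 0 ≥ (1−c)∫u², impossible since c < 1; so 1−α > 0. By the sharp Poincaré inequality on H^1_0 of an interval of length L, ∫(u')² ≥ (π/L)²∫u² with equality for the first sine mode sin(π(x−x₀)/L) (x₀ the left endpoint), so the inequality holds for all u iff (1−α)(π/L)² ≥ α − c, i.e. α ≤ ((π/L)² + c)/((π/L)² + 1) = (1 + c(L/π)²)/(1 + (L/π)²). With (π/L)² = 9*π^2/16 and c = 1/6, the largest admissible constant is α = ((π/L)² + c)/((π/L)² + 1).
Simplifying, α = (8 + 27*π^2)/(3*(16 + 9*π^2)).


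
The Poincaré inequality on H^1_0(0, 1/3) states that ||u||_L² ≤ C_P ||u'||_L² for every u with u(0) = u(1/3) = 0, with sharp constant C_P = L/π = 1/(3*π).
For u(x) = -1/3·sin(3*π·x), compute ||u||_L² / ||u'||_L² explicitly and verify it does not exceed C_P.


||u||_L² / ||u'||_L² = 1/(3*π) = C_P.

u(x) = -1/3·sin(3*π·x), so u'(x) = -π*cos(3*π*x).
Writing u(x) = A·sin(kπx/L) with A = -1/3 and k = 1, use ∫_0^L sin²(kπx/L) dx = L/2 and ∫_0^L cos²(kπx/L) dx = L/2.
u² = 1/9·sin²(3*π·x) and (u')² = π^2·cos²(3*π·x), and each of sin², cos² integrates to L/2 = 1/6 over (0, 1/3).
∫_0^1/3 u² dx = 1/54, so ||u||_L² = sqrt(6)/18.
∫_0^1/3 (u')² dx = π^2/6, so ||u'||_L² = sqrt(6)*π/6.
Ratio ||u||_L² / ||u'||_L² = 1/(3*π).
Sharp Poincaré constant on H^1_0(0, 1/3) is C_P = L/π = 1/(3*π), achieved by sin(3*π·x).
This is the k = 1 eigenfunction (up to amplitude), so the ratio equals the sharp Poincaré constant exactly.


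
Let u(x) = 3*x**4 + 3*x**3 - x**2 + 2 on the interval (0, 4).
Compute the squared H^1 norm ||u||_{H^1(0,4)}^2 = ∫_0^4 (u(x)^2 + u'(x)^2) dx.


||u||_{H^1}^2 = 4524624/5

The H^1 norm (squared) on an interval (0, L) is
  ||u||_{H^1}^2 = ∫_0^L u(x)^2 dx + ∫_0^L u'(x)^2 dx.
Compute u'(x) = 12*x**3 + 9*x**2 - 2*x.
Then u(x)^2 = 9*x**8 + 18*x**7 + 3*x**6 - 6*x**5 + 13*x**4 + 12*x**3 - 4*x**2 + 4 and u'(x)^2 = 144*x**6 + 216*x**5 + 33*x**4 - 36*x**3 + 4*x**2.
Integrate each monomial from 0 to 4 using ∫_0^4 c·x^n dx = c·4^(n+1)/(n+1):
  ∫_0^4 u(x)^2 dx = ∫_0^4 (9*x^8 + 18*x^7 + 3*x^6 - 6*x^5 + 13*x^4 + 12*x^3 - 4*x^2 + 4) dx. Term by term:
    ∫_0^4 9*x^8 dx = 262144;  ∫_0^4 18*x^7 dx = 147456;  ∫_0^4 3*x^6 dx = 49152/7;
    ∫_0^4 -6*x^5 dx = -4096;  ∫_0^4 13*x^4 dx = 13312/5;  ∫_0^4 12*x^3 dx = 768;
    ∫_0^4 -4*x^2 dx = -256/3;  ∫_0^4 4 dx = 16.
  Sum: 262144 + 147456 + 49152/7 − 4096 + 13312/5 + 768 − 256/3 + 16 = 43668112/105.
  ∫_0^4 u'(x)^2 dx = ∫_0^4 (144*x^6 + 216*x^5 + 33*x^4 - 36*x^3 + 4*x^2) dx. Term by term:
    ∫_0^4 144*x^6 dx = 2359296/7;  ∫_0^4 216*x^5 dx = 147456;  ∫_0^4 33*x^4 dx = 33792/5;
    ∫_0^4 -36*x^3 dx = -2304;  ∫_0^4 4*x^2 dx = 256/3.
  Sum: 2359296/7 + 147456 + 33792/5 − 2304 + 256/3 = 51348992/105.
Adding: ||u||_{H^1}^2 = 43668112/105 + 51348992/105 = 4524624/5.


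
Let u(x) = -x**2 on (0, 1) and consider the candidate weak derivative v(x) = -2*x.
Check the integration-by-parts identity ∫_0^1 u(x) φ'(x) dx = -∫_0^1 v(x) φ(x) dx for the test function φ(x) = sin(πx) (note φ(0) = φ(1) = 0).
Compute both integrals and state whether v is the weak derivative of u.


LHS = 2/π, RHS = 2/π. Yes, v = u' weakly.

u(x) = -x**2, classical derivative u'(x) = -2*x.
φ(x) = sin(πx), so φ'(x) = π*cos(π*x).
Note φ(0) = φ(1) = 0, so the boundary term u·φ vanishes.
LHS = ∫_0^1 u(x) φ'(x) dx = ∫_0^1 (-π*x^2*cos(π*x)) dx. Term by term:
  ∫_0^1 -π*x^2*cos(π*x) dx = 2/π.
So LHS = 2/π.
∫_0^1 v(x) φ(x) dx = ∫_0^1 (-2*x*sin(π*x)) dx. Term by term:
  ∫_0^1 -2*x*sin(π*x) dx = -2/π.
So RHS = -∫_0^1 v(x) φ(x) dx = 2/π.
LHS = RHS, so the identity holds for this test φ.
Moreover u is smooth here and v(x) = u'(x) = -2*x pointwise, so the identity holds for every test function. Hence v is the weak derivative of u.


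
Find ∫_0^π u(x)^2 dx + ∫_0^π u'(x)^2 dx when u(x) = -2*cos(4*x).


||u||_{H^1(0,π)}^2 = 34*π

u'(x) = 8*sin(4*x).
Expand u² and (u')² and integrate term by term on (0, π), using: for integers n ≥ 1, ∫_0^π sin²(nx) dx = ∫_0^π cos²(nx) dx = π/2; for n ≠ n', ∫_0^π sin(nx)sin(n'x) dx = ∫_0^π cos(nx)cos(n'x) dx = 0; and by product-to-sum, ∫_0^π sin(nx)cos(n'x) dx = ½∫_0^π [sin((n+n')x) + sin((n−n')x)] dx, which is 0 when n+n' is even and 2n/(n²−n'²) when n+n' is odd (it need not vanish on (0, π)).
  u² squared terms: (-2)²·∫cos(4x)² dx = 4·π/2 = 2*π.
  So ∫_0^π u² dx = 2*π.
  (u')² squared terms: (8)²·∫sin(4x)² dx = 64·π/2 = 32*π.
  So ∫_0^π (u')² dx = 32*π.
||u||_{H^1}^2 = (2*π) + (32*π) = 34*π.


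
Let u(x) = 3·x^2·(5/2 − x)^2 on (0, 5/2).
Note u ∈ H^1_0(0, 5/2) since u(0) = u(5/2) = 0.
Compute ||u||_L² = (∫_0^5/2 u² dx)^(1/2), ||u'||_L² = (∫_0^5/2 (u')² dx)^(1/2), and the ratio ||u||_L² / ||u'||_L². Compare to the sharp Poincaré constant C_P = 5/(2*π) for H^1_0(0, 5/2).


||u||_L² / ||u'||_L² = 5*sqrt(3)/12 < C_P = 5/(2*π).

u(x) = 3·x^2·(5/2 − x)^2, so u'(x) = 3*x*(2*x - 5)*(4*x - 5)/2.
u(x) = 3·x^2·(5/2 − x)^2 vanishes at x = 0 and x = 5/2, so u ∈ H^1_0(0, 5/2). Differentiate via the product rule and integrate the resulting polynomials term by term.
  ∫_0^5/2 u² dx = ∫_0^5/2 (9*x^8 - 90*x^7 + 675*x^6/2 - 1125*x^5/2 + 5625*x^4/16) dx. Term by term:
    ∫_0^5/2 9*x^8 dx = 1953125/512;  ∫_0^5/2 -90*x^7 dx = -17578125/1024;  ∫_0^5/2 675*x^6/2 dx = 52734375/1792;
    ∫_0^5/2 -1125*x^5/2 dx = -5859375/256;  ∫_0^5/2 5625*x^4/16 dx = 3515625/512.
  Sum: 1953125/512 − 17578125/1024 + 52734375/1792 − 5859375/256 + 3515625/512 = 390625/7168.
  ∫_0^5/2 (u')² dx = ∫_0^5/2 (144*x^6 - 1080*x^5 + 2925*x^4 - 3375*x^3 + 5625*x^2/4) dx. Term by term:
    ∫_0^5/2 144*x^6 dx = 703125/56;  ∫_0^5/2 -1080*x^5 dx = -703125/16;  ∫_0^5/2 2925*x^4 dx = 1828125/32;
    ∫_0^5/2 -3375*x^3 dx = -2109375/64;  ∫_0^5/2 5625*x^2/4 dx = 234375/32.
  Sum: 703125/56 − 703125/16 + 1828125/32 − 2109375/64 + 234375/32 = 46875/448.
∫_0^5/2 u² dx = 390625/7168, so ||u||_L² = 625*sqrt(7)/224.
∫_0^5/2 (u')² dx = 46875/448, so ||u'||_L² = 125*sqrt(21)/56.
Ratio ||u||_L² / ||u'||_L² = 5*sqrt(3)/12.
Sharp Poincaré constant on H^1_0(0, 5/2) is C_P = L/π = 5/(2*π), achieved by sin(2*π/5·x).
A polynomial bump cannot attain the sharp Poincaré constant (only the first sine eigenfunction does), so the ratio is strictly less than C_P, consistent with ||u||_L² ≤ C_P ||u'||_L².


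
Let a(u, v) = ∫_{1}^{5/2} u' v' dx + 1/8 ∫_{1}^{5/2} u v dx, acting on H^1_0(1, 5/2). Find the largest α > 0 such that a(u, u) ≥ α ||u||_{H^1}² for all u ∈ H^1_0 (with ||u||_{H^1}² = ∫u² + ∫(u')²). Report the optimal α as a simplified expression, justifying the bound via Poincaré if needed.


α = (9 + 32*π^2)/(8*(9 + 4*π^2))

Coercivity of a(·,·) on H^1_0(1, 5/2) means a(u, u) ≥ α ||u||_{H^1}² for every u ∈ H^1_0.
The interval has length L = 3/2, and Poincaré/coercivity depend only on L. Here a(u, u) = ∫(u')² + (1/8)·∫u².
Here 0 < c = 1/8 < 1. The condition a(u,u) ≥ α||u||_{H^1}² reads (1−α)∫(u')² ≥ (α−c)∫u². Any admissible α is ≤ 1 (rapidly oscillating u have ∫u²/∫(u')² → 0), and α = 1 would force 0 ≥ (1−c)∫u², impossible since c < 1; so 1−α > 0. By the sharp Poincaré inequality on H^1_0 of an interval of length L, ∫(u')² ≥ (π/L)²∫u² with equality for the first sine mode sin(π(x−x₀)/L) (x₀ the left endpoint), so the inequality holds for all u iff (1−α)(π/L)² ≥ α − c, i.e. α ≤ ((π/L)² + c)/((π/L)² + 1) = (1 + c(L/π)²)/(1 + (L/π)²). With (π/L)² = 4*π^2/9 and c = 1/8, the largest admissible constant is α = ((π/L)² + c)/((π/L)² + 1).
Simplifying, α = (9 + 32*π^2)/(8*(9 + 4*π^2)).


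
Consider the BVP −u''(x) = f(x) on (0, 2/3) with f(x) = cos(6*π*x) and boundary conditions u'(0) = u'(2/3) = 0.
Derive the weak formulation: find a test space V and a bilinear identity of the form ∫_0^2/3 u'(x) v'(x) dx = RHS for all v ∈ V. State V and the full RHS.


V = H^1(0, 2/3) (no boundary constraint on v; u is determined up to an additive constant); weak form: ∫_0^2/3 u'v' dx = ∫_0^2/3 (cos(6*π*x)) v dx for all v ∈ V.

Multiply both sides by a test function v and integrate from 0 to 2/3:
  ∫_0^2/3 −u''(x) v(x) dx = ∫_0^2/3 f(x) v(x) dx.
Integrate the LHS by parts once:
  ∫_0^2/3 −u'' v dx = −[u'(x) v(x)]_0^2/3 + ∫_0^2/3 u'(x) v'(x) dx.
Thus ∫_0^2/3 u'(x) v'(x) dx = ∫_0^2/3 f(x) v(x) dx + [u'(x) v(x)]_0^2/3.
Choose V so that boundary terms are either known or forced to vanish.
u has homogeneous Neumann: u'(0) = u'(2/3) = 0. So [u' v]_0^2/3 = 0·v(2/3) − 0·v(0) = 0 for any v; take V = H^1(0, 2/3).
Weak formulation: find u (satisfying any essential BC) such that ∫_0^2/3 u'(x) v'(x) dx = ∫_0^2/3 f v dx for all v ∈ V (homogeneous Neumann, so boundary terms vanish).
Substituting f(x) = cos(6*π*x), the right-hand side is ∫_0^2/3 (cos(6*π*x)) v dx.
Compatibility check (pure Neumann): taking v ≡ 1 ∈ V gives 0 = ∫_0^2/3 f dx + (0) − (0), i.e. ∫_0^2/3 f dx must equal u'(0) − u'(2/3) = 0. Indeed ∫_0^2/3 (cos(6*π*x)) dx = 0, so the data are compatible. The solution is then unique only up to an additive constant (fix it e.g. by requiring ∫_0^2/3 u dx = 0).


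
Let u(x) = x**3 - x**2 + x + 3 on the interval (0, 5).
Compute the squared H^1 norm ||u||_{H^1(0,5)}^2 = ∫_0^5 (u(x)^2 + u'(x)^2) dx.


||u||_{H^1}^2 = 87400/7

The H^1 norm (squared) on an interval (0, L) is
  ||u||_{H^1}^2 = ∫_0^L u(x)^2 dx + ∫_0^L u'(x)^2 dx.
Compute u'(x) = 3*x**2 - 2*x + 1.
Then u(x)^2 = x**6 - 2*x**5 + 3*x**4 + 4*x**3 - 5*x**2 + 6*x + 9 and u'(x)^2 = 9*x**4 - 12*x**3 + 10*x**2 - 4*x + 1.
Integrate each monomial from 0 to 5 using ∫_0^5 c·x^n dx = c·5^(n+1)/(n+1):
  ∫_0^5 u(x)^2 dx = ∫_0^5 (x^6 - 2*x^5 + 3*x^4 + 4*x^3 - 5*x^2 + 6*x + 9) dx. Term by term:
    ∫_0^5 x^6 dx = 78125/7;  ∫_0^5 -2*x^5 dx = -15625/3;  ∫_0^5 3*x^4 dx = 1875;
    ∫_0^5 4*x^3 dx = 625;  ∫_0^5 -5*x^2 dx = -625/3;  ∫_0^5 6*x dx = 75;
    ∫_0^5 9 dx = 45.
  Sum: 78125/7 − 15625/3 + 1875 + 625 − 625/3 + 75 + 45 = 175645/21.
  ∫_0^5 u'(x)^2 dx = ∫_0^5 (9*x^4 - 12*x^3 + 10*x^2 - 4*x + 1) dx. Term by term:
    ∫_0^5 9*x^4 dx = 5625;  ∫_0^5 -12*x^3 dx = -1875;  ∫_0^5 10*x^2 dx = 1250/3;
    ∫_0^5 -4*x dx = -50;  ∫_0^5 1 dx = 5.
  Sum: 5625 − 1875 + 1250/3 − 50 + 5 = 12365/3.
Adding: ||u||_{H^1}^2 = 175645/21 + 12365/3 = 87400/7.


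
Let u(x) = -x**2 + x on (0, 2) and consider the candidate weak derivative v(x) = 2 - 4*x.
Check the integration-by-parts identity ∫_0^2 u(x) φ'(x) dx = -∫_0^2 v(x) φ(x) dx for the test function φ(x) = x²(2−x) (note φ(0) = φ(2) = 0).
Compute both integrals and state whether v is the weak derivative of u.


LHS = 28/15, RHS = 56/15. No, v is not the weak derivative of u.

u(x) = -x**2 + x, classical derivative u'(x) = 1 - 2*x.
φ(x) = x²(2−x), so φ'(x) = x*(4 - 3*x).
Note φ(0) = φ(2) = 0, so the boundary term u·φ vanishes.
LHS = ∫_0^2 u(x) φ'(x) dx = ∫_0^2 (3*x^4 - 7*x^3 + 4*x^2) dx. Term by term:
  ∫_0^2 3*x^4 dx = 96/5;  ∫_0^2 -7*x^3 dx = -28;  ∫_0^2 4*x^2 dx = 32/3.
Sum: 96/5 − 28 + 32/3 = 28/15.
So LHS = 28/15.
∫_0^2 v(x) φ(x) dx = ∫_0^2 (4*x^4 - 10*x^3 + 4*x^2) dx. Term by term:
  ∫_0^2 4*x^4 dx = 128/5;  ∫_0^2 -10*x^3 dx = -40;  ∫_0^2 4*x^2 dx = 32/3.
Sum: 128/5 − 40 + 32/3 = -56/15.
So RHS = -∫_0^2 v(x) φ(x) dx = 56/15.
LHS − RHS = -28/15 ≠ 0, so the identity fails.
(For a valid weak derivative the identity must hold for EVERY test function, in particular this one. The failure shows v is NOT the weak derivative of u.)
Correct weak derivative would be u'(x) = 1 - 2*x.


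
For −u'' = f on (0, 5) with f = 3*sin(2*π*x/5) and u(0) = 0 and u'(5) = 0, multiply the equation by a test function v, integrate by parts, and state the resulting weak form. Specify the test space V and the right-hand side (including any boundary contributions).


V = {v ∈ H^1(0, 5) : v(0) = 0} (test functions vanish at x = 0 where u is specified); weak form: ∫_0^5 u'v' dx = ∫_0^5 (3*sin(2*π*x/5)) v dx for all v ∈ V.

Multiply both sides by a test function v and integrate from 0 to 5:
  ∫_0^5 −u''(x) v(x) dx = ∫_0^5 f(x) v(x) dx.
Integrate the LHS by parts once:
  ∫_0^5 −u'' v dx = −[u'(x) v(x)]_0^5 + ∫_0^5 u'(x) v'(x) dx.
Thus ∫_0^5 u'(x) v'(x) dx = ∫_0^5 f(x) v(x) dx + [u'(x) v(x)]_0^5.
Choose V so that boundary terms are either known or forced to vanish.
Mixed BC: u(0) = 0 (Dirichlet) and u'(5) = 0 (Neumann). Define V = {v ∈ H^1(0, 5) : v(0) = 0}. Then [u' v]_0^5 = u'(5)·v(5) − u'(0)·0 = 0.
Weak formulation: find u (satisfying any essential BC) such that ∫_0^5 u'(x) v'(x) dx = ∫_0^5 f v dx for all v ∈ V (Dirichlet at 0 absorbed into V; the Neumann datum at x = 5 is zero, so no boundary term remains).
Substituting f(x) = 3*sin(2*π*x/5), the right-hand side is ∫_0^5 (3*sin(2*π*x/5)) v dx.


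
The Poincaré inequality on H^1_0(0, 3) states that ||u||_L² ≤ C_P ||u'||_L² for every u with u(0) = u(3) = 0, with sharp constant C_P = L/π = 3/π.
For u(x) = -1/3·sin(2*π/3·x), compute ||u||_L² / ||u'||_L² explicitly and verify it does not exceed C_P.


||u||_L² / ||u'||_L² = 3/(2*π) < C_P = 3/π.

u(x) = -1/3·sin(2*π/3·x), so u'(x) = -2*π*cos(2*π*x/3)/9.
Writing u(x) = A·sin(kπx/L) with A = -1/3 and k = 2, use ∫_0^L sin²(kπx/L) dx = L/2 and ∫_0^L cos²(kπx/L) dx = L/2.
u² = 1/9·sin²(2*π/3·x) and (u')² = 4*π^2/81·cos²(2*π/3·x), and each of sin², cos² integrates to L/2 = 3/2 over (0, 3).
∫_0^3 u² dx = 1/6, so ||u||_L² = sqrt(6)/6.
∫_0^3 (u')² dx = 2*π^2/27, so ||u'||_L² = sqrt(6)*π/9.
Ratio ||u||_L² / ||u'||_L² = 3/(2*π).
Sharp Poincaré constant on H^1_0(0, 3) is C_P = L/π = 3/π, achieved by sin(π/3·x).
This is the k = 2 harmonic; the ratio L/(kπ) is strictly less than C_P = L/π, consistent with the sharp inequality ||u||_L² ≤ C_P ||u'||_L².


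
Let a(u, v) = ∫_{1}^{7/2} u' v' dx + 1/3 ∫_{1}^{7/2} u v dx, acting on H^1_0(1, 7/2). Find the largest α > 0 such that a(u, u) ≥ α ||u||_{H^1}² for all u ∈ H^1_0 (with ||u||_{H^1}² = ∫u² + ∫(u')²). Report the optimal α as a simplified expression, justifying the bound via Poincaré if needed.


α = (25 + 12*π^2)/(3*(25 + 4*π^2))

Coercivity of a(·,·) on H^1_0(1, 7/2) means a(u, u) ≥ α ||u||_{H^1}² for every u ∈ H^1_0.
The interval has length L = 5/2, and Poincaré/coercivity depend only on L. Here a(u, u) = ∫(u')² + (1/3)·∫u².
Here 0 < c = 1/3 < 1. The condition a(u,u) ≥ α||u||_{H^1}² reads (1−α)∫(u')² ≥ (α−c)∫u². Any admissible α is ≤ 1 (rapidly oscillating u have ∫u²/∫(u')² → 0), and α = 1 would force 0 ≥ (1−c)∫u², impossible since c < 1; so 1−α > 0. By the sharp Poincaré inequality on H^1_0 of an interval of length L, ∫(u')² ≥ (π/L)²∫u² with equality for the first sine mode sin(π(x−x₀)/L) (x₀ the left endpoint), so the inequality holds for all u iff (1−α)(π/L)² ≥ α − c, i.e. α ≤ ((π/L)² + c)/((π/L)² + 1) = (1 + c(L/π)²)/(1 + (L/π)²). With (π/L)² = 4*π^2/25 and c = 1/3, the largest admissible constant is α = ((π/L)² + c)/((π/L)² + 1).
Simplifying, α = (25 + 12*π^2)/(3*(25 + 4*π^2)).


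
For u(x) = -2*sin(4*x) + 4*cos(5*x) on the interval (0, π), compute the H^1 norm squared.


||u||_{H^1(0,π)}^2 = 3328/9 + 242*π

u'(x) = -20*sin(5*x) - 8*cos(4*x).
Expand u² and (u')² and integrate term by term on (0, π), using: for integers n ≥ 1, ∫_0^π sin²(nx) dx = ∫_0^π cos²(nx) dx = π/2; for n ≠ n', ∫_0^π sin(nx)sin(n'x) dx = ∫_0^π cos(nx)cos(n'x) dx = 0; and by product-to-sum, ∫_0^π sin(nx)cos(n'x) dx = ½∫_0^π [sin((n+n')x) + sin((n−n')x)] dx, which is 0 when n+n' is even and 2n/(n²−n'²) when n+n' is odd (it need not vanish on (0, π)).
  u² squared terms: (-2)²·∫sin(4x)² dx = 4·π/2 = 2*π;  (4)²·∫cos(5x)² dx = 16·π/2 = 8*π.
  u² cross terms: 2·(-2)·(4)·∫sin(4x)·cos(5x) dx = -16·(-8/9) = 128/9.
  So ∫_0^π u² dx = 2*π + 8*π + 128/9 = 128/9 + 10*π.
  (u')² squared terms: (-20)²·∫sin(5x)² dx = 400·π/2 = 200*π;  (-8)²·∫cos(4x)² dx = 64·π/2 = 32*π.
  (u')² cross terms: 2·(-20)·(-8)·∫sin(5x)·cos(4x) dx = 320·(10/9) = 3200/9.
  So ∫_0^π (u')² dx = 200*π + 32*π + 3200/9 = 3200/9 + 232*π.
||u||_{H^1}^2 = (128/9 + 10*π) + (3200/9 + 232*π) = 3328/9 + 242*π.


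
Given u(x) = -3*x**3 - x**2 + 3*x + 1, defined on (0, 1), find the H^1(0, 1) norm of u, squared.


||u||_{H^1}^2 = 1444/105

The H^1 norm (squared) on an interval (0, L) is
  ||u||_{H^1}^2 = ∫_0^L u(x)^2 dx + ∫_0^L u'(x)^2 dx.
Compute u'(x) = -9*x**2 - 2*x + 3.
Then u(x)^2 = 9*x**6 + 6*x**5 - 17*x**4 - 12*x**3 + 7*x**2 + 6*x + 1 and u'(x)^2 = 81*x**4 + 36*x**3 - 50*x**2 - 12*x + 9.
Integrate each monomial from 0 to 1 using ∫_0^1 c·x^n dx = c·1^(n+1)/(n+1):
  ∫_0^1 u(x)^2 dx = ∫_0^1 (9*x^6 + 6*x^5 - 17*x^4 - 12*x^3 + 7*x^2 + 6*x + 1) dx. Term by term:
    ∫_0^1 9*x^6 dx = 9/7;  ∫_0^1 6*x^5 dx = 1;  ∫_0^1 -17*x^4 dx = -17/5;
    ∫_0^1 -12*x^3 dx = -3;  ∫_0^1 7*x^2 dx = 7/3;  ∫_0^1 6*x dx = 3;
    ∫_0^1 1 dx = 1.
  Sum: 9/7 + 1 − 17/5 − 3 + 7/3 + 3 + 1 = 233/105.
  ∫_0^1 u'(x)^2 dx = ∫_0^1 (81*x^4 + 36*x^3 - 50*x^2 - 12*x + 9) dx. Term by term:
    ∫_0^1 81*x^4 dx = 81/5;  ∫_0^1 36*x^3 dx = 9;  ∫_0^1 -50*x^2 dx = -50/3;
    ∫_0^1 -12*x dx = -6;  ∫_0^1 9 dx = 9.
  Sum: 81/5 + 9 − 50/3 − 6 + 9 = 173/15.
Adding: ||u||_{H^1}^2 = 233/105 + 173/15 = 1444/105.


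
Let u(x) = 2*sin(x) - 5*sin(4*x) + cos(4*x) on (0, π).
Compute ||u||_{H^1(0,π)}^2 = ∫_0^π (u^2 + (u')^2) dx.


||u||_{H^1(0,π)}^2 = -136/15 + 225*π

u'(x) = -4*sin(4*x) + 2*cos(x) - 20*cos(4*x).
Expand u² and (u')² and integrate term by term on (0, π), using: for integers n ≥ 1, ∫_0^π sin²(nx) dx = ∫_0^π cos²(nx) dx = π/2; for n ≠ n', ∫_0^π sin(nx)sin(n'x) dx = ∫_0^π cos(nx)cos(n'x) dx = 0; and by product-to-sum, ∫_0^π sin(nx)cos(n'x) dx = ½∫_0^π [sin((n+n')x) + sin((n−n')x)] dx, which is 0 when n+n' is even and 2n/(n²−n'²) when n+n' is odd (it need not vanish on (0, π)).
  u² squared terms: (-5)²·∫sin(4x)² dx = 25·π/2 = 25*π/2;  (2)²·∫sin(x)² dx = 4·π/2 = 2*π;  (1)²·∫cos(4x)² dx = 1·π/2 = π/2.
  u² cross terms: 2·(-5)·(2)·∫sin(4x)·sin(x) dx = -20·(0) = 0;  2·(-5)·(1)·∫sin(4x)·cos(4x) dx = -10·(0) = 0;  2·(2)·(1)·∫sin(x)·cos(4x) dx = 4·(-2/15) = -8/15.
  So ∫_0^π u² dx = 25*π/2 + 2*π + π/2 + 0 + 0 − 8/15 = -8/15 + 15*π.
  (u')² squared terms: (-20)²·∫cos(4x)² dx = 400·π/2 = 200*π;  (-4)²·∫sin(4x)² dx = 16·π/2 = 8*π;  (2)²·∫cos(x)² dx = 4·π/2 = 2*π.
  (u')² cross terms: 2·(-20)·(-4)·∫cos(4x)·sin(4x) dx = 160·(0) = 0;  2·(-20)·(2)·∫cos(4x)·cos(x) dx = -80·(0) = 0;  2·(-4)·(2)·∫sin(4x)·cos(x) dx = -16·(8/15) = -128/15.
  So ∫_0^π (u')² dx = 200*π + 8*π + 2*π + 0 + 0 − 128/15 = -128/15 + 210*π.
||u||_{H^1}^2 = (-8/15 + 15*π) + (-128/15 + 210*π) = -136/15 + 225*π.


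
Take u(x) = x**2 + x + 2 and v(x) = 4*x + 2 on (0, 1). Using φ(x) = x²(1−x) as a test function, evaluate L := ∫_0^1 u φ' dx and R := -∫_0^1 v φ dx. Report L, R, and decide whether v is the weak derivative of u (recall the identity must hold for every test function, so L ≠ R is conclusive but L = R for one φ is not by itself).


LHS = -11/60, RHS = -11/30. No, v is not the weak derivative of u.

u(x) = x**2 + x + 2, classical derivative u'(x) = 2*x + 1.
φ(x) = x²(1−x), so φ'(x) = x*(2 - 3*x).
Note φ(0) = φ(1) = 0, so the boundary term u·φ vanishes.
LHS = ∫_0^1 u(x) φ'(x) dx = ∫_0^1 (-3*x^4 - x^3 - 4*x^2 + 4*x) dx. Term by term:
  ∫_0^1 -3*x^4 dx = -3/5;  ∫_0^1 -x^3 dx = -1/4;  ∫_0^1 -4*x^2 dx = -4/3;
  ∫_0^1 4*x dx = 2.
Sum: -3/5 − 1/4 − 4/3 + 2 = -11/60.
So LHS = -11/60.
∫_0^1 v(x) φ(x) dx = ∫_0^1 (-4*x^4 + 2*x^3 + 2*x^2) dx. Term by term:
  ∫_0^1 -4*x^4 dx = -4/5;  ∫_0^1 2*x^3 dx = 1/2;  ∫_0^1 2*x^2 dx = 2/3.
Sum: -4/5 + 1/2 + 2/3 = 11/30.
So RHS = -∫_0^1 v(x) φ(x) dx = -11/30.
LHS − RHS = 11/60 ≠ 0, so the identity fails.
(For a valid weak derivative the identity must hold for EVERY test function, in particular this one. The failure shows v is NOT the weak derivative of u.)
Correct weak derivative would be u'(x) = 2*x + 1.


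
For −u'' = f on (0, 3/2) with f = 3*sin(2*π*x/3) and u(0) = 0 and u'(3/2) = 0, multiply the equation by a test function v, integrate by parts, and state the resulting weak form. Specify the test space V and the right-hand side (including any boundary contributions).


V = {v ∈ H^1(0, 3/2) : v(0) = 0} (test functions vanish at x = 0 where u is specified); weak form: ∫_0^3/2 u'v' dx = ∫_0^3/2 (3*sin(2*π*x/3)) v dx for all v ∈ V.

Multiply both sides by a test function v and integrate from 0 to 3/2:
  ∫_0^3/2 −u''(x) v(x) dx = ∫_0^3/2 f(x) v(x) dx.
Integrate the LHS by parts once:
  ∫_0^3/2 −u'' v dx = −[u'(x) v(x)]_0^3/2 + ∫_0^3/2 u'(x) v'(x) dx.
Thus ∫_0^3/2 u'(x) v'(x) dx = ∫_0^3/2 f(x) v(x) dx + [u'(x) v(x)]_0^3/2.
Choose V so that boundary terms are either known or forced to vanish.
Mixed BC: u(0) = 0 (Dirichlet) and u'(3/2) = 0 (Neumann). Define V = {v ∈ H^1(0, 3/2) : v(0) = 0}. Then [u' v]_0^3/2 = u'(3/2)·v(3/2) − u'(0)·0 = 0.
Weak formulation: find u (satisfying any essential BC) such that ∫_0^3/2 u'(x) v'(x) dx = ∫_0^3/2 f v dx for all v ∈ V (Dirichlet at 0 absorbed into V; the Neumann datum at x = 3/2 is zero, so no boundary term remains).
Substituting f(x) = 3*sin(2*π*x/3), the right-hand side is ∫_0^3/2 (3*sin(2*π*x/3)) v dx.


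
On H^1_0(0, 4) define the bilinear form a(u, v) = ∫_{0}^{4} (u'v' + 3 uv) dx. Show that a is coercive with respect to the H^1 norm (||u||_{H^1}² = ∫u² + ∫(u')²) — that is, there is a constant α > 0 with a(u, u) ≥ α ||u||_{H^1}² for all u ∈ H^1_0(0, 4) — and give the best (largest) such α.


α = 1

Coercivity of a(·,·) on H^1_0(0, 4) means a(u, u) ≥ α ||u||_{H^1}² for every u ∈ H^1_0.
The interval has length L = 4, and Poincaré/coercivity depend only on L. Here a(u, u) = ∫(u')² + (3)·∫u².
Here c = 3 ≥ 1, so a(u,u) = ∫(u')² + c∫u² ≥ ∫(u')² + ∫u² = ||u||_{H^1}², i.e. α = 1 works. No larger α is possible: a(u,u) ≥ α||u||_{H^1}² means (1−α)∫(u')² ≥ (α−c)∫u², and for the modes u_n = sin(nπ(x−x₀)/L) (x₀ the left endpoint) one has ∫u_n²/∫(u_n')² = (L/(nπ))² → 0, so a(u_n,u_n)/||u_n||_{H^1}² → 1. Hence the optimal constant is α = 1.
Therefore α = 1.


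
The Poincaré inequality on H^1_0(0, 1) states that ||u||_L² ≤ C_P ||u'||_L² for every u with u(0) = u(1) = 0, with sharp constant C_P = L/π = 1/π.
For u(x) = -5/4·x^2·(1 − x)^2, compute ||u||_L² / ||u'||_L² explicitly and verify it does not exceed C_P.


||u||_L² / ||u'||_L² = sqrt(3)/6 < C_P = 1/π.

u(x) = -5/4·x^2·(1 − x)^2, so u'(x) = 5*x*(x*(1 - x) - (x - 1)^2)/2.
u(x) = -5/4·x^2·(1 − x)^2 vanishes at x = 0 and x = 1, so u ∈ H^1_0(0, 1). Differentiate via the product rule and integrate the resulting polynomials term by term.
  ∫_0^1 u² dx = ∫_0^1 (25*x^8/16 - 25*x^7/4 + 75*x^6/8 - 25*x^5/4 + 25*x^4/16) dx. Term by term:
    ∫_0^1 25*x^8/16 dx = 25/144;  ∫_0^1 -25*x^7/4 dx = -25/32;  ∫_0^1 75*x^6/8 dx = 75/56;
    ∫_0^1 -25*x^5/4 dx = -25/24;  ∫_0^1 25*x^4/16 dx = 5/16.
  Sum: 25/144 − 25/32 + 75/56 − 25/24 + 5/16 = 5/2016.
  ∫_0^1 (u')² dx = ∫_0^1 (25*x^6 - 75*x^5 + 325*x^4/4 - 75*x^3/2 + 25*x^2/4) dx. Term by term:
    ∫_0^1 25*x^6 dx = 25/7;  ∫_0^1 -75*x^5 dx = -25/2;  ∫_0^1 325*x^4/4 dx = 65/4;
    ∫_0^1 -75*x^3/2 dx = -75/8;  ∫_0^1 25*x^2/4 dx = 25/12.
  Sum: 25/7 − 25/2 + 65/4 − 75/8 + 25/12 = 5/168.
∫_0^1 u² dx = 5/2016, so ||u||_L² = sqrt(70)/168.
∫_0^1 (u')² dx = 5/168, so ||u'||_L² = sqrt(210)/84.
Ratio ||u||_L² / ||u'||_L² = sqrt(3)/6.
Sharp Poincaré constant on H^1_0(0, 1) is C_P = L/π = 1/π, achieved by sin(π·x).
A polynomial bump cannot attain the sharp Poincaré constant (only the first sine eigenfunction does), so the ratio is strictly less than C_P, consistent with ||u||_L² ≤ C_P ||u'||_L².


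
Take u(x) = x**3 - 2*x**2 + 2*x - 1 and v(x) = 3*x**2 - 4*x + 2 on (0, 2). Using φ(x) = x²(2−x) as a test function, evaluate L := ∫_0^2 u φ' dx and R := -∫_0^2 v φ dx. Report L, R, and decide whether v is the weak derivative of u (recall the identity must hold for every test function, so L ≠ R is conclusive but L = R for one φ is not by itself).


LHS = -8/3, RHS = -8/3. Yes, v = u' weakly.

u(x) = x**3 - 2*x**2 + 2*x - 1, classical derivative u'(x) = 3*x**2 - 4*x + 2.
φ(x) = x²(2−x), so φ'(x) = x*(4 - 3*x).
Note φ(0) = φ(2) = 0, so the boundary term u·φ vanishes.
LHS = ∫_0^2 u(x) φ'(x) dx = ∫_0^2 (-3*x^5 + 10*x^4 - 14*x^3 + 11*x^2 - 4*x) dx. Term by term:
  ∫_0^2 -3*x^5 dx = -32;  ∫_0^2 10*x^4 dx = 64;  ∫_0^2 -14*x^3 dx = -56;
  ∫_0^2 11*x^2 dx = 88/3;  ∫_0^2 -4*x dx = -8.
Sum: -32 + 64 − 56 + 88/3 − 8 = -8/3.
So LHS = -8/3.
∫_0^2 v(x) φ(x) dx = ∫_0^2 (-3*x^5 + 10*x^4 - 10*x^3 + 4*x^2) dx. Term by term:
  ∫_0^2 -3*x^5 dx = -32;  ∫_0^2 10*x^4 dx = 64;  ∫_0^2 -10*x^3 dx = -40;
  ∫_0^2 4*x^2 dx = 32/3.
Sum: -32 + 64 − 40 + 32/3 = 8/3.
So RHS = -∫_0^2 v(x) φ(x) dx = -8/3.
LHS = RHS, so the identity holds for this test φ.
Moreover u is smooth here and v(x) = u'(x) = 3*x**2 - 4*x + 2 pointwise, so the identity holds for every test function. Hence v is the weak derivative of u.


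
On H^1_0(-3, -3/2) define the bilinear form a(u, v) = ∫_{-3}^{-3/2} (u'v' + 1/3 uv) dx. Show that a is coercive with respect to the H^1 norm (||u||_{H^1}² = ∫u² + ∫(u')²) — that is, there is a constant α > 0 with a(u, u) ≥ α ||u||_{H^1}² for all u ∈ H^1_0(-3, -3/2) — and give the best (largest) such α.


α = (3 + 4*π^2)/(9 + 4*π^2)

Coercivity of a(·,·) on H^1_0(-3, -3/2) means a(u, u) ≥ α ||u||_{H^1}² for every u ∈ H^1_0.
The interval has length L = 3/2, and Poincaré/coercivity depend only on L. Here a(u, u) = ∫(u')² + (1/3)·∫u².
Here 0 < c = 1/3 < 1. The condition a(u,u) ≥ α||u||_{H^1}² reads (1−α)∫(u')² ≥ (α−c)∫u². Any admissible α is ≤ 1 (rapidly oscillating u have ∫u²/∫(u')² → 0), and α = 1 would force 0 ≥ (1−c)∫u², impossible since c < 1; so 1−α > 0. By the sharp Poincaré inequality on H^1_0 of an interval of length L, ∫(u')² ≥ (π/L)²∫u² with equality for the first sine mode sin(π(x−x₀)/L) (x₀ the left endpoint), so the inequality holds for all u iff (1−α)(π/L)² ≥ α − c, i.e. α ≤ ((π/L)² + c)/((π/L)² + 1) = (1 + c(L/π)²)/(1 + (L/π)²). With (π/L)² = 4*π^2/9 and c = 1/3, the largest admissible constant is α = ((π/L)² + c)/((π/L)² + 1).
Simplifying, α = (3 + 4*π^2)/(9 + 4*π^2).


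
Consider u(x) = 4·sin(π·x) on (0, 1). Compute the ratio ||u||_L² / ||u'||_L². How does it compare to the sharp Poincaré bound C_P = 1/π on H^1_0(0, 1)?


||u||_L² / ||u'||_L² = 1/π = C_P.

u(x) = 4·sin(π·x), so u'(x) = 4*π*cos(π*x).
Writing u(x) = A·sin(kπx/L) with A = 4 and k = 1, use ∫_0^L sin²(kπx/L) dx = L/2 and ∫_0^L cos²(kπx/L) dx = L/2.
u² = 16·sin²(π·x) and (u')² = 16*π^2·cos²(π·x), and each of sin², cos² integrates to L/2 = 1/2 over (0, 1).
∫_0^1 u² dx = 8, so ||u||_L² = 2*sqrt(2).
∫_0^1 (u')² dx = 8*π^2, so ||u'||_L² = 2*sqrt(2)*π.
Ratio ||u||_L² / ||u'||_L² = 1/π.
Sharp Poincaré constant on H^1_0(0, 1) is C_P = L/π = 1/π, achieved by sin(π·x).
This is the k = 1 eigenfunction (up to amplitude), so the ratio equals the sharp Poincaré constant exactly.


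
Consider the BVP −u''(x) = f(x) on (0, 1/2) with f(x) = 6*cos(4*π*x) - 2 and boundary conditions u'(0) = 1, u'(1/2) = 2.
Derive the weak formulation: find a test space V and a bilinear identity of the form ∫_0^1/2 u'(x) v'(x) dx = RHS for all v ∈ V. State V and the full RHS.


V = H^1(0, 1/2) (v unrestricted at boundary; u is determined up to an additive constant); weak form: ∫_0^1/2 u'v' dx = ∫_0^1/2 (6*cos(4*π*x) - 2) v dx + 2·v(1/2) − v(0) for all v ∈ V.

Multiply both sides by a test function v and integrate from 0 to 1/2:
  ∫_0^1/2 −u''(x) v(x) dx = ∫_0^1/2 f(x) v(x) dx.
Integrate the LHS by parts once:
  ∫_0^1/2 −u'' v dx = −[u'(x) v(x)]_0^1/2 + ∫_0^1/2 u'(x) v'(x) dx.
Thus ∫_0^1/2 u'(x) v'(x) dx = ∫_0^1/2 f(x) v(x) dx + [u'(x) v(x)]_0^1/2.
Choose V so that boundary terms are either known or forced to vanish.
u has inhomogeneous Neumann u'(0) = 1, u'(1/2) = 2. [u' v]_0^1/2 = (2)·v(1/2) − (1)·v(0) = 2·v(1/2) − v(0). Take V = H^1(0, 1/2); boundary term becomes part of RHS.
Weak formulation: find u (satisfying any essential BC) such that ∫_0^1/2 u'(x) v'(x) dx = ∫_0^1/2 f v dx + 2·v(1/2) − v(0) for all v ∈ V (Neumann data are natural BCs: they enter the RHS as boundary terms).
Substituting f(x) = 6*cos(4*π*x) - 2, the right-hand side is ∫_0^1/2 (6*cos(4*π*x) - 2) v dx + 2·v(1/2) − v(0).
Compatibility check (pure Neumann): taking v ≡ 1 ∈ V gives 0 = ∫_0^1/2 f dx + (2) − (1), i.e. ∫_0^1/2 f dx must equal u'(0) − u'(1/2) = -1. Indeed ∫_0^1/2 (6*cos(4*π*x) - 2) dx = -1, so the data are compatible. The solution is then unique only up to an additive constant (fix it e.g. by requiring ∫_0^1/2 u dx = 0).
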